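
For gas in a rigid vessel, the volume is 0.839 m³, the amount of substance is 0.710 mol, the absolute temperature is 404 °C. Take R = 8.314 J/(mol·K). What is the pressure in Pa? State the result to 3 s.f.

P is given directly by: P = nRT/V.
V = 0.839 m³; n = 0.710 mol; T = 404 °C = 677.1 K; R = 8.314 J/(mol·K).
P = 4764 Pa

4760 Pa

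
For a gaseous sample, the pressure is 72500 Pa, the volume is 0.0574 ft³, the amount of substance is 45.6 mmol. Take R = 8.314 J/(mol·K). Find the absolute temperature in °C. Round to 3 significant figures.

From the ideal-gas law: T = PV/(nR).
P = 72500 Pa; V = 0.0574 ft³ = 0.001625 m³; n = 45.6 mmol = 0.04560 mol; R = 8.314 J/(mol·K).
T = 310.8 K
310.8 K − 273.15 = 37.68 °C

37.7 °C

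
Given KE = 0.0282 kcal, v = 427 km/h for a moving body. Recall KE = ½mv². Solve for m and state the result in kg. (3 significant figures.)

0.0168 kg

Rearranging: m = 2·KE/v².
KE = 0.0282 kcal = 118.0 J; v = 427 km/h = 118.6 m/s.
m = 0.01677 kg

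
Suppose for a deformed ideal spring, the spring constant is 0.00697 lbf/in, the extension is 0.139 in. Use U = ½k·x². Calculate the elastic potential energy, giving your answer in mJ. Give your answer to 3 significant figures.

Directly: U = ½kx².
k = 0.00697 lbf/in = 1.221 N/m; x = 0.139 in = 0.003531 m.
U = 7.608×10^-6 J
7.608×10^-6 J × (1 mJ / 0.001000 J) = 0.007608 mJ

0.00761 mJ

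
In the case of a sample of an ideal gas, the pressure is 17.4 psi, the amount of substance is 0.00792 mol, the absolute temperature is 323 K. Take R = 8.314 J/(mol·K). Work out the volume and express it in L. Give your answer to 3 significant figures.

0.177 L

Rearranging: V = nRT/P.
P = 17.4 psi = 1.200×10^5 Pa; n = 0.00792 mol; T = 323 K; R = 8.314 J/(mol·K).
V = 1.773×10^-4 m³
1.773×10^-4 m³ × (1 L / 0.001000 m³) = 0.1773 L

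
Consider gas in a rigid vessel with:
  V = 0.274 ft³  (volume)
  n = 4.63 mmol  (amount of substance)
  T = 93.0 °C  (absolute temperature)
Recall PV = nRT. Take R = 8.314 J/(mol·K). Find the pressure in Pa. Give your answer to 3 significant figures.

Directly: P = nRT/V.
V = 0.274 ft³ = 0.007759 m³; n = 4.63 mmol = 0.004630 mol; T = 93.0 °C = 366.1 K; R = 8.314 J/(mol·K).
P = 1817 Pa

1820 Pa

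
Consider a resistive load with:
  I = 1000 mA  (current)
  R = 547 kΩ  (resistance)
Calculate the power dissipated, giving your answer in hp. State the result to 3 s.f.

Directly: P = I²R.
I = 1000 mA = 1.000 A; R = 547 kΩ = 5.470×10^5 Ω.
P = 5.470×10^5 W
5.470×10^5 W × (1 hp / 745.7 W) = 733.5 hp

734 hp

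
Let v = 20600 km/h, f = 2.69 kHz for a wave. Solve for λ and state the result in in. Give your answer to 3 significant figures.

Rearranging: λ = v/f.
v = 20600 km/h = 5722 m/s; f = 2.69 kHz = 2690 Hz.
λ = 2.127 m
2.127 m × (1 in / 0.02540 m) = 83.75 in

83.7 in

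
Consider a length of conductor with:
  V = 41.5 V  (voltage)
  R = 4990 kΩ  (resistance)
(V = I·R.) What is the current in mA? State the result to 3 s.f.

Rearranging V = I·R for I: I = V/R.
V = 41.5 V; R = 4990 kΩ = 4.990×10^6 Ω.
I = 8.317×10^-6 A
8.317×10^-6 A × (1 mA / 0.001000 A) = 0.008317 mA

0.00832 mA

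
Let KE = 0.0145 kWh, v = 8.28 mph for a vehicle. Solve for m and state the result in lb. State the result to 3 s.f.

16800 lb

Solving KE = ½mv² for m: m = 2·KE/v².
KE = 0.0145 kWh = 52200 J; v = 8.28 mph = 3.701 m/s.
m = 7620 kg
7620 kg × (1 lb / 0.4536 kg) = 16799 lb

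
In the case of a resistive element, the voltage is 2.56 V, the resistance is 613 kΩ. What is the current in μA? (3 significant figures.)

4.18 μA

Rearranging V = I·R for I: I = V/R.
V = 2.56 V; R = 613 kΩ = 6.130×10^5 Ω.
I = 4.176×10^-6 A
4.176×10^-6 A × (1 μA / 1.000×10^-6 A) = 4.176 μA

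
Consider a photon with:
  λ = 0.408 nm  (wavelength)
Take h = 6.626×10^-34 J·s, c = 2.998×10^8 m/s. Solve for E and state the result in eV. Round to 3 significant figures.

Directly: E = hc/λ.
λ = 0.408 nm = 4.080×10^-10 m; h = 6.626×10^-34 J·s; c = 2.998×10^8 m/s.
E = 4.869×10^-16 J
4.869×10^-16 J × (1 eV / 1.602×10^-19 J) = 3039 eV

3040 eV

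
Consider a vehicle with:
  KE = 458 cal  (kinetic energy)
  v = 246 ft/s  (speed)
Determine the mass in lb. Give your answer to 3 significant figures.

Rearranging: m = 2·KE/v².
KE = 458 cal = 1916 J; v = 246 ft/s = 74.98 m/s.
m = 0.6817 kg
0.6817 kg × (1 lb / 0.4536 kg) = 1.503 lb

1.50 lb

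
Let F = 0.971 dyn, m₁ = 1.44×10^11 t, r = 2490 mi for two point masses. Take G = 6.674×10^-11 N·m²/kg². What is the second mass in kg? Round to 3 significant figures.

16200 kg

Solving F = G·m₁·m₂/r² for m₂: m₂ = F·r²/(G·m₁).
F = 0.971 dyn = 9.710×10^-6 N; m₁ = 1.44×10^11 t = 1.440×10^14 kg; r = 2490 mi = 4.007×10^6 m; G = 6.674×10^-11 N·m²/kg².
m₂ = 16224 kg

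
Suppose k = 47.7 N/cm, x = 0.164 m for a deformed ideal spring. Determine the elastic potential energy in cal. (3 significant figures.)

15.3 cal

U is given directly by: U = ½kx².
k = 47.7 N/cm = 4770 N/m; x = 0.164 m.
U = 64.15 J
64.15 J × (1 cal / 4.184 J) = 15.33 cal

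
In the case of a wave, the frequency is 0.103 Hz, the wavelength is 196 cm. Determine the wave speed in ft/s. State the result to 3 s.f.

v is given directly by: v = fλ.
f = 0.103 Hz; λ = 196 cm = 1.960 m.
v = 0.2019 m/s
0.2019 m/s × (1 ft/s / 0.3048 m/s) = 0.6623 ft/s

0.662 ft/s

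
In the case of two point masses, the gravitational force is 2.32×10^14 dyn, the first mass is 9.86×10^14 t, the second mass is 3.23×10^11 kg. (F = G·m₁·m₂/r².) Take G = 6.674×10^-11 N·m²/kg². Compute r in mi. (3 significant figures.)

59.5 mi

From Newton's law of gravitation: r = √(G·m₁m₂/F).
F = 2.32×10^14 dyn = 2.320×10^9 N; m₁ = 9.86×10^14 t = 9.860×10^17 kg; m₂ = 3.23×10^11 kg; G = 6.674×10^-11 N·m²/kg².
r = 95717 m
95717 m × (1 mi / 1609 m) = 59.48 mi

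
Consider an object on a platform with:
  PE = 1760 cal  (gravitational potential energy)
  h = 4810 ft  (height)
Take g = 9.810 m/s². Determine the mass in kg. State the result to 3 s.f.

0.512 kg

Rearranging PE = m·g·h for m: m = PE/(g·h).
PE = 1760 cal = 7364 J; h = 4810 ft = 1466 m; g = 9.810 m/s².
m = 0.5120 kg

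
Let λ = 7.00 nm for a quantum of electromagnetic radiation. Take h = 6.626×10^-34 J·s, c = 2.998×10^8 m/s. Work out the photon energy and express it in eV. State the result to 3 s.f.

Directly: E = hc/λ.
λ = 7.00 nm = 7.000×10^-9 m; h = 6.626×10^-34 J·s; c = 2.998×10^8 m/s.
E = 2.838×10^-17 J  (the unit combination reduces to kg·m²/s² = J)
2.838×10^-17 J × (1 eV / 1.602×10^-19 J) = 177.1 eV

177 eV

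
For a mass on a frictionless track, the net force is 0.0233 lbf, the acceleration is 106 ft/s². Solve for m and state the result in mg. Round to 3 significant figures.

3210 mg

Rearranging F = m·a for m: m = F/a.
F = 0.0233 lbf = 0.1036 N; a = 106 ft/s² = 32.31 m/s².
m = 0.003208 kg
0.003208 kg × (1 mg / 1.000×10^-6 kg) = 3208 mg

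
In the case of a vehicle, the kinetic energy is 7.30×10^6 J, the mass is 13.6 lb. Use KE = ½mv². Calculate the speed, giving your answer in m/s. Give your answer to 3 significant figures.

1540 m/s

Solving KE = ½mv² for v: v = √(2·KE/m).
KE = 7.30×10^6 J; m = 13.6 lb = 6.169 kg.
v = 1538 m/s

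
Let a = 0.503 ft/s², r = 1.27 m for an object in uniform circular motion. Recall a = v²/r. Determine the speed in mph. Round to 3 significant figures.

0.987 mph

Solving a = v²/r for v: v = √(a·r).
a = 0.503 ft/s² = 0.1533 m/s²; r = 1.27 m.
v = 0.4413 m/s
0.4413 m/s × (1 mph / 0.4470 m/s) = 0.9871 mph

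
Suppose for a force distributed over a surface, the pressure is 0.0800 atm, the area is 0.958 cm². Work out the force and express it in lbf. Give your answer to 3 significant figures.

0.175 lbf

Rearranging P = F/A for F: F = P·A.
P = 0.0800 atm = 8106 Pa; A = 0.958 cm² = 9.580×10^-5 m².
F = 0.7766 N
0.7766 N × (1 lbf / 4.448 N) = 0.1746 lbf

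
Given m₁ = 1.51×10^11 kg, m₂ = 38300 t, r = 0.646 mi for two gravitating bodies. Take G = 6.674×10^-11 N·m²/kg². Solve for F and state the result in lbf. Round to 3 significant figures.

80.3 lbf

From Newton's law of gravitation: F = Gm₁m₂/r².
m₁ = 1.51×10^11 kg; m₂ = 38300 t = 3.830×10^7 kg; r = 0.646 mi = 1040 m; G = 6.674×10^-11 N·m²/kg².
F = 357.1 N
357.1 N × (1 lbf / 4.448 N) = 80.28 lbf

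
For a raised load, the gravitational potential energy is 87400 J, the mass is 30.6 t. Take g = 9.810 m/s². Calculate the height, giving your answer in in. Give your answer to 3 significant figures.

Rearranging: h = PE/(m·g).
PE = 87400 J; m = 30.6 t = 30600 kg; g = 9.810 m/s².
h = 0.2912 m
0.2912 m × (1 in / 0.02540 m) = 11.46 in

11.5 in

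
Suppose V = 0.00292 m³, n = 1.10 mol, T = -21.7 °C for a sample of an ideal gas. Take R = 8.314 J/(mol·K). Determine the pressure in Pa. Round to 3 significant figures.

7.88×10^5 Pa

From the ideal-gas law: P = nRT/V.
V = 0.00292 m³; n = 1.10 mol; T = -21.7 °C = 251.4 K; R = 8.314 J/(mol·K).
P = 7.875×10^5 Pa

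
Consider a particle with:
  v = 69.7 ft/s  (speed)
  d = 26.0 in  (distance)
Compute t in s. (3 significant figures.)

0.0311 s

Rearranging v = d/t for t: t = d/v.
v = 69.7 ft/s = 21.24 m/s; d = 26.0 in = 0.6604 m.
t = 0.03109 s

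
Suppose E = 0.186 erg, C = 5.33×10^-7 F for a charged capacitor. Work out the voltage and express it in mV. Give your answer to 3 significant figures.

Solving E = ½C·V² for V: V = √(2E/C).
E = 0.186 erg = 1.860×10^-8 J; C = 5.33×10^-7 F.
V = 0.2642 V
0.2642 V × (1 mV / 0.001000 V) = 264.2 mV

264 mV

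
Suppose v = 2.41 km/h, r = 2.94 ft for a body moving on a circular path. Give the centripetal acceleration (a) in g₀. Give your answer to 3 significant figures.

Directly: a = v²/r.
v = 2.41 km/h = 0.6694 m/s; r = 2.94 ft = 0.8961 m.
a = 0.5001 m/s²
0.5001 m/s² × (1 g₀ / 9.807 m/s²) = 0.05100 g₀

0.0510 g₀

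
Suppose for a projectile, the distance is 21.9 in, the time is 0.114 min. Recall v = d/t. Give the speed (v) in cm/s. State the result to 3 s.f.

v is given directly by: v = d/t.
d = 21.9 in = 0.5563 m; t = 0.114 min = 6.840 s.
v = 0.08132 m/s
0.08132 m/s × (1 cm/s / 0.01000 m/s) = 8.132 cm/s

8.13 cm/s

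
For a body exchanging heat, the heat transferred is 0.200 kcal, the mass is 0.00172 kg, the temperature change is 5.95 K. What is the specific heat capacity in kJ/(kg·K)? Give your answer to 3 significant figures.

81.8 kJ/(kg·K)

Solving Q = m·c·ΔT for c: c = Q/(m·ΔT).
Q = 0.200 kcal = 836.8 J; m = 0.00172 kg; ΔT = 5.95 K.
c = 81767 J/(kg·K)
81767 J/(kg·K) × (1 kJ/(kg·K) / 1000 J/(kg·K)) = 81.77 kJ/(kg·K)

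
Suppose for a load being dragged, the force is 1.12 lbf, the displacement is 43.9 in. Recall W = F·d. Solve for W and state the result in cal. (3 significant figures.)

W is given directly by: W = F·d.
F = 1.12 lbf = 4.982 N; d = 43.9 in = 1.115 m.
W = 5.555 J
5.555 J × (1 cal / 4.184 J) = 1.328 cal

1.33 cal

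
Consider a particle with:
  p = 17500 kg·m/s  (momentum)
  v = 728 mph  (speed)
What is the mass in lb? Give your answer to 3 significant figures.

Solving p = m·v for m: m = p/v.
p = 17500 kg·m/s; v = 728 mph = 325.4 m/s.
m = 53.77 kg
53.77 kg × (1 lb / 0.4536 kg) = 118.5 lb

119 lb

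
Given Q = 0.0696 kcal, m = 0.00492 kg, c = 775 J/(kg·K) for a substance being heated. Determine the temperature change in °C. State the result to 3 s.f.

Solving Q = m·c·ΔT for ΔT: ΔT = Q/(m·c).
Q = 0.0696 kcal = 291.2 J; m = 0.00492 kg; c = 775 J/(kg·K).
ΔT = 76.37 K
Since 1 °C = 1 K, 76.37 °C.

76.4 °C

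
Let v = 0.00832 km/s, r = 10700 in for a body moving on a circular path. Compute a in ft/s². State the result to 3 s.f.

a is given directly by: a = v²/r.
v = 0.00832 km/s = 8.320 m/s; r = 10700 in = 271.8 m.
a = 0.2547 m/s²
0.2547 m/s² × (1 ft/s² / 0.3048 m/s²) = 0.8356 ft/s²

0.836 ft/s²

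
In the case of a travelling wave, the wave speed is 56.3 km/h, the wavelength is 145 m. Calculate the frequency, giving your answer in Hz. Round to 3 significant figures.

0.108 Hz

Solving v = f·λ for f: f = v/λ.
v = 56.3 km/h = 15.64 m/s; λ = 145 m.
f = 0.1079 Hz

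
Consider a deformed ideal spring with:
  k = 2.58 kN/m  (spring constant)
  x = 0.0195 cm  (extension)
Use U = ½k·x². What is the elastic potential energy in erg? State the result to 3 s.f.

491 erg

Directly: U = ½kx².
k = 2.58 kN/m = 2580 N/m; x = 0.0195 cm = 1.950×10^-4 m.
U = 4.905×10^-5 J
4.905×10^-5 J × (1 erg / 1.000×10^-7 J) = 490.5 erg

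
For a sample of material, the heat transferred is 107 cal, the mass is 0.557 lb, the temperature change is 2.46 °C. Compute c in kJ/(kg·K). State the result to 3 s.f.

0.720 kJ/(kg·K)

Rearranging: c = Q/(m·ΔT).
Q = 107 cal = 447.7 J; m = 0.557 lb = 0.2527 kg; ΔT = 2.46 °C = 2.460 K.
c = 720.3 J/(kg·K)
720.3 J/(kg·K) × (1 kJ/(kg·K) / 1000 J/(kg·K)) = 0.7203 kJ/(kg·K)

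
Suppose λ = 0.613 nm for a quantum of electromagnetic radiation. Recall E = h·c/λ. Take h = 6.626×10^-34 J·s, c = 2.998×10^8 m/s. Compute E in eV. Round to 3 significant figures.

2020 eV

Directly: E = hc/λ.
λ = 0.613 nm = 6.130×10^-10 m; h = 6.626×10^-34 J·s; c = 2.998×10^8 m/s.
E = 3.241×10^-16 J
3.241×10^-16 J × (1 eV / 1.602×10^-19 J) = 2023 eV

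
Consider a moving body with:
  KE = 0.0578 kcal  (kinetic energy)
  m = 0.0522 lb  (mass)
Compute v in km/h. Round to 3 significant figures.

Rearranging KE = ½mv² for v: v = √(2·KE/m).
KE = 0.0578 kcal = 241.8 J; m = 0.0522 lb = 0.02368 kg.
v = 142.9 m/s
142.9 m/s × (1 km/h / 0.2778 m/s) = 514.5 km/h

515 km/h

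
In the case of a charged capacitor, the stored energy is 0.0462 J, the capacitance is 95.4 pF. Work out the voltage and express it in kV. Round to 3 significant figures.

Rearranging: V = √(2E/C).
E = 0.0462 J; C = 95.4 pF = 9.540×10^-11 F.
V = 31122 V  (the unit combination reduces to kg·m²/(A·s³) = V)
31122 V × (1 kV / 1000 V) = 31.12 kV

31.1 kV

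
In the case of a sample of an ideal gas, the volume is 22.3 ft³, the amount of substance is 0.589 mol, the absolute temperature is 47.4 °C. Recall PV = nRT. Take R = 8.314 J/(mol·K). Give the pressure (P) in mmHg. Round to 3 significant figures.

From the ideal-gas law: P = nRT/V.
V = 22.3 ft³ = 0.6315 m³; n = 0.589 mol; T = 47.4 °C = 320.5 K; R = 8.314 J/(mol·K).
P = 2486 Pa
2486 Pa × (1 mmHg / 133.3 Pa) = 18.65 mmHg

18.6 mmHg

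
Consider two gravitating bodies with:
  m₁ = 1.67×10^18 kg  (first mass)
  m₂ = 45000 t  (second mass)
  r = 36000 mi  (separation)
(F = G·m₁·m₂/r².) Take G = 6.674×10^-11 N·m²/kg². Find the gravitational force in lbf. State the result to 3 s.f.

0.336 lbf

Directly: F = Gm₁m₂/r².
m₁ = 1.67×10^18 kg; m₂ = 45000 t = 4.500×10^7 kg; r = 36000 mi = 5.794×10^7 m; G = 6.674×10^-11 N·m²/kg².
F = 1.494 N  (the unit combination reduces to kg·m/s² = N)
1.494 N × (1 lbf / 4.448 N) = 0.3359 lbf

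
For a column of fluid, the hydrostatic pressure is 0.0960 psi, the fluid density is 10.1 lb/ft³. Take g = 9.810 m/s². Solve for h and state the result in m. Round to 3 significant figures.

Solving P = ρ·g·h for h: h = P/(ρ·g).
P = 0.0960 psi = 661.9 Pa; ρ = 10.1 lb/ft³ = 161.8 kg/m³; g = 9.810 m/s².
h = 0.4170 m

0.417 m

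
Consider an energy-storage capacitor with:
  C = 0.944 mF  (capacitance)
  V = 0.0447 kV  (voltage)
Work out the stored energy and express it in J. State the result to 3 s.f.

Directly: E = ½CV².
C = 0.944 mF = 9.440×10^-4 F; V = 0.0447 kV = 44.70 V.
E = 0.9431 J

0.943 J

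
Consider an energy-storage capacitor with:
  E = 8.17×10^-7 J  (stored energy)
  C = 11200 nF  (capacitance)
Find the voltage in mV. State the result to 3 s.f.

Solving E = ½C·V² for V: V = √(2E/C).
E = 8.17×10^-7 J; C = 11200 nF = 1.120×10^-5 F.
V = 0.3820 V
0.3820 V × (1 mV / 0.001000 V) = 382.0 mV

382 mV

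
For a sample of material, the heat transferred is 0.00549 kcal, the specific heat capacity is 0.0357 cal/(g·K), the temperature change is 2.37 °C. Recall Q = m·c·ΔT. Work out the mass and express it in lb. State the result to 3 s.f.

Solving Q = m·c·ΔT for m: m = Q/(c·ΔT).
Q = 0.00549 kcal = 22.97 J; c = 0.0357 cal/(g·K) = 149.4 J/(kg·K); ΔT = 2.37 °C = 2.370 K.
m = 0.06489 kg
0.06489 kg × (1 lb / 0.4536 kg) = 0.1431 lb

0.143 lb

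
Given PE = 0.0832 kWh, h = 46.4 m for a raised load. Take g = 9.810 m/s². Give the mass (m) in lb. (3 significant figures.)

Rearranging: m = PE/(g·h).
PE = 0.0832 kWh = 2.995×10^5 J; h = 46.4 m; g = 9.810 m/s².
m = 658.0 kg
658.0 kg × (1 lb / 0.4536 kg) = 1451 lb

1450 lb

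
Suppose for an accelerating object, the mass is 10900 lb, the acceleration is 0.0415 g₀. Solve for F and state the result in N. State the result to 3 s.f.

2010 N

F is given directly by: F = m·a.
m = 10900 lb = 4944 kg; a = 0.0415 g₀ = 0.4070 m/s².
F = 2012 N  (the unit combination reduces to kg·m/s² = N)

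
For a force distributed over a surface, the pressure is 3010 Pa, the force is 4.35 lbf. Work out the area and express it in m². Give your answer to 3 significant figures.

Rearranging P = F/A for A: A = F/P.
P = 3010 Pa; F = 4.35 lbf = 19.35 N.
A = 0.006428 m²

0.00643 m²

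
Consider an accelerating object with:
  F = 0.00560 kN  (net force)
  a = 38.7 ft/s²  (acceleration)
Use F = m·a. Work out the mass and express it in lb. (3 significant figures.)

1.05 lb

From Newton's second law: m = F/a.
F = 0.00560 kN = 5.600 N; a = 38.7 ft/s² = 11.80 m/s².
m = 0.4747 kg
0.4747 kg × (1 lb / 0.4536 kg) = 1.047 lb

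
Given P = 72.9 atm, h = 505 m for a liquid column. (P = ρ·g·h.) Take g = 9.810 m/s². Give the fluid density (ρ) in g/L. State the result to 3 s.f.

Rearranging P = ρ·g·h for ρ: ρ = P/(g·h).
P = 72.9 atm = 7.387×10^6 Pa; h = 505 m; g = 9.810 m/s².
ρ = 1491 kg/m³
Since 1 g/L = 1 kg/m³, 1491 g/L.

1490 g/L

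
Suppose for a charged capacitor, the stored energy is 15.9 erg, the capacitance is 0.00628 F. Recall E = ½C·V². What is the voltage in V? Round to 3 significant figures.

0.0225 V

Rearranging E = ½C·V² for V: V = √(2E/C).
E = 15.9 erg = 1.590×10^-6 J; C = 0.00628 F.
V = 0.02250 V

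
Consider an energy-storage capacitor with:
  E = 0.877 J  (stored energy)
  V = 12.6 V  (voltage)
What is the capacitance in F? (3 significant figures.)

0.0110 F

Rearranging: C = 2E/V².
E = 0.877 J; V = 12.6 V.
C = 0.01105 F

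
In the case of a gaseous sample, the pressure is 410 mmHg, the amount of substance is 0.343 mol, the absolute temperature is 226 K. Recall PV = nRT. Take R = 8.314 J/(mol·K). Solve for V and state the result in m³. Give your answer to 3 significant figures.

0.0118 m³

Rearranging: V = nRT/P.
P = 410 mmHg = 54662 Pa; n = 0.343 mol; T = 226 K; R = 8.314 J/(mol·K).
V = 0.01179 m³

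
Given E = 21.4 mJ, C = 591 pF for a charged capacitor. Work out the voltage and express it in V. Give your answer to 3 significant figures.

Solving E = ½C·V² for V: V = √(2E/C).
E = 21.4 mJ = 0.02140 J; C = 591 pF = 5.910×10^-10 F.
V = 8510 V

8510 V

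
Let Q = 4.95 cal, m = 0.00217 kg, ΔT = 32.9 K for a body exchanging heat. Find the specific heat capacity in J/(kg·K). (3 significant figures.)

Rearranging: c = Q/(m·ΔT).
Q = 4.95 cal = 20.71 J; m = 0.00217 kg; ΔT = 32.9 K.
c = 290.1 J/(kg·K)

290 J/(kg·K)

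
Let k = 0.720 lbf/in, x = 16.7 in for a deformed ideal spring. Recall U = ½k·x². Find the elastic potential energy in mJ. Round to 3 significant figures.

11300 mJ

U is given directly by: U = ½kx².
k = 0.720 lbf/in = 126.1 N/m; x = 16.7 in = 0.4242 m.
U = 11.34 J  (the unit combination reduces to kg·m²/s² = J)
11.34 J × (1 mJ / 0.001000 J) = 11344 mJ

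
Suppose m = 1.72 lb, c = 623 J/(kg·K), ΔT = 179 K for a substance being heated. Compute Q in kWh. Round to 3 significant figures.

0.0242 kWh

Q is given directly by: Q = mcΔT.
m = 1.72 lb = 0.7802 kg; c = 623 J/(kg·K); ΔT = 179 K.
Q = 87003 J  (the unit combination reduces to kg·m²/s² = J)
87003 J × (1 kWh / 3.600×10^6 J) = 0.02417 kWh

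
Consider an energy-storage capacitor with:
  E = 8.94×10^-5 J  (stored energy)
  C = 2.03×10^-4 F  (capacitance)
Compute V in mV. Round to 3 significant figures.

939 mV

Rearranging E = ½C·V² for V: V = √(2E/C).
E = 8.94×10^-5 J; C = 2.03×10^-4 F.
V = 0.9385 V
0.9385 V × (1 mV / 0.001000 V) = 938.5 mV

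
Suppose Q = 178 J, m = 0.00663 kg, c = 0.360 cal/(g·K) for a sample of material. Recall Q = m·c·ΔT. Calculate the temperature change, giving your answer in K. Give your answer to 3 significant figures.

17.8 K

Solving Q = m·c·ΔT for ΔT: ΔT = Q/(m·c).
Q = 178 J; m = 0.00663 kg; c = 0.360 cal/(g·K) = 1506 J/(kg·K).
ΔT = 17.82 K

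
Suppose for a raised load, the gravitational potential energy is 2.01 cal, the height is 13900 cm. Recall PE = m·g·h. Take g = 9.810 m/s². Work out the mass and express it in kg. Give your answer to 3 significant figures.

Solving PE = m·g·h for m: m = PE/(g·h).
PE = 2.01 cal = 8.410 J; h = 13900 cm = 139.0 m; g = 9.810 m/s².
m = 0.006167 kg

0.00617 kg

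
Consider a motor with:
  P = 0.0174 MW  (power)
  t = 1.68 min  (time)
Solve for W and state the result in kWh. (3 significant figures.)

0.487 kWh

Rearranging: W = P·t.
P = 0.0174 MW = 17400 W; t = 1.68 min = 100.8 s.
W = 1.754×10^6 J
1.754×10^6 J × (1 kWh / 3.600×10^6 J) = 0.4872 kWh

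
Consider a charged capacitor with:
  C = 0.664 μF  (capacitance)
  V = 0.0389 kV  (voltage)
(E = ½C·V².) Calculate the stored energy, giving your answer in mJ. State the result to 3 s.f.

Directly: E = ½CV².
C = 0.664 μF = 6.640×10^-7 F; V = 0.0389 kV = 38.90 V.
E = 5.024×10^-4 J
5.024×10^-4 J × (1 mJ / 0.001000 J) = 0.5024 mJ

0.502 mJ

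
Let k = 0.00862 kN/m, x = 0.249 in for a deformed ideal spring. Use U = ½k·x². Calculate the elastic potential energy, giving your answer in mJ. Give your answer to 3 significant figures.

U is given directly by: U = ½kx².
k = 0.00862 kN/m = 8.620 N/m; x = 0.249 in = 0.006325 m.
U = 1.724×10^-4 J  (the unit combination reduces to kg·m²/s² = J)
1.724×10^-4 J × (1 mJ / 0.001000 J) = 0.1724 mJ

0.172 mJ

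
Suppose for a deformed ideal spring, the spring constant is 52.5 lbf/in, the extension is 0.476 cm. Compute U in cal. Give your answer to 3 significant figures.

Directly: U = ½kx².
k = 52.5 lbf/in = 9194 N/m; x = 0.476 cm = 0.004760 m.
U = 0.1042 J
0.1042 J × (1 cal / 4.184 J) = 0.02489 cal

0.0249 cal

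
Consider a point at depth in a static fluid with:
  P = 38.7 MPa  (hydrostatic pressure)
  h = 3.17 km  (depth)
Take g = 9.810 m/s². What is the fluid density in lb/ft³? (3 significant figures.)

Solving P = ρ·g·h for ρ: ρ = P/(g·h).
P = 38.7 MPa = 3.870×10^7 Pa; h = 3.17 km = 3170 m; g = 9.810 m/s².
ρ = 1244 kg/m³
1244 kg/m³ × (1 lb/ft³ / 16.02 kg/m³) = 77.69 lb/ft³

77.7 lb/ft³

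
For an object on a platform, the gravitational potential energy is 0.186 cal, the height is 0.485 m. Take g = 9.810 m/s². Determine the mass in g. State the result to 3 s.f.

164 g

Solving PE = m·g·h for m: m = PE/(g·h).
PE = 0.186 cal = 0.7782 J; h = 0.485 m; g = 9.810 m/s².
m = 0.1636 kg
0.1636 kg × (1 g / 0.001000 kg) = 163.6 g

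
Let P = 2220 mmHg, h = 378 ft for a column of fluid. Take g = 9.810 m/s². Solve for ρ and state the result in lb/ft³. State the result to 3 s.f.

Solving P = ρ·g·h for ρ: ρ = P/(g·h).
P = 2220 mmHg = 2.960×10^5 Pa; h = 378 ft = 115.2 m; g = 9.810 m/s².
ρ = 261.9 kg/m³
261.9 kg/m³ × (1 lb/ft³ / 16.02 kg/m³) = 16.35 lb/ft³

16.3 lb/ft³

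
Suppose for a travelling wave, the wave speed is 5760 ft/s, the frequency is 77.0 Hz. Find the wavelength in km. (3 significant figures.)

0.0228 km

Solving v = f·λ for λ: λ = v/f.
v = 5760 ft/s = 1756 m/s; f = 77.0 Hz.
λ = 22.80 m
22.80 m × (1 km / 1000 m) = 0.02280 km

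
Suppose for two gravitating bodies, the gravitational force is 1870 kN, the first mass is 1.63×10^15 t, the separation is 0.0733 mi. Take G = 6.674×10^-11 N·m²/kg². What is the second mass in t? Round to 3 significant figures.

0.239 t

From Newton's law of gravitation: m₂ = F·r²/(G·m₁).
F = 1870 kN = 1.870×10^6 N; m₁ = 1.63×10^15 t = 1.630×10^18 kg; r = 0.0733 mi = 118.0 m; G = 6.674×10^-11 N·m²/kg².
m₂ = 239.2 kg
239.2 kg × (1 t / 1000 kg) = 0.2392 t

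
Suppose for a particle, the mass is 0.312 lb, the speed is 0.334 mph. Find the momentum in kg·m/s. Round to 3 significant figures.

p is given directly by: p = mv.
m = 0.312 lb = 0.1415 kg; v = 0.334 mph = 0.1493 m/s.
p = 0.02113 kg·m/s  (the unit combination reduces to kg·m/s = kg·m/s)

0.0211 kg·m/s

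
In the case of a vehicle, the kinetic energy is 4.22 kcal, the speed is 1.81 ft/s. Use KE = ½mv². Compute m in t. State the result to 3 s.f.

Rearranging KE = ½mv² for m: m = 2·KE/v².
KE = 4.22 kcal = 17656 J; v = 1.81 ft/s = 0.5517 m/s.
m = 1.160×10^5 kg
1.160×10^5 kg × (1 t / 1000 kg) = 116.0 t

116 t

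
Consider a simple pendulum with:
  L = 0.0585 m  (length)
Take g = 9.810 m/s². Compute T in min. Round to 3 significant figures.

0.00809 min

T is given directly by: T = 2π√(L/g).
L = 0.0585 m; g = 9.810 m/s².
T = 0.4852 s
0.4852 s × (1 min / 60.00 s) = 0.008087 min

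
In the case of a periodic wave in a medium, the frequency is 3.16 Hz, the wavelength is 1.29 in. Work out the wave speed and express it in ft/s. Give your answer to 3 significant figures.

v is given directly by: v = fλ.
f = 3.16 Hz; λ = 1.29 in = 0.03277 m.
v = 0.1035 m/s
0.1035 m/s × (1 ft/s / 0.3048 m/s) = 0.3397 ft/s

0.340 ft/s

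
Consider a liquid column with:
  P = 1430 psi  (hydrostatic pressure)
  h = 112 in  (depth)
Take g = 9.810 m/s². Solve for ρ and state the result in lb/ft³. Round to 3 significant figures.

Solving P = ρ·g·h for ρ: ρ = P/(g·h).
P = 1430 psi = 9.860×10^6 Pa; h = 112 in = 2.845 m; g = 9.810 m/s².
ρ = 3.533×10^5 kg/m³
3.533×10^5 kg/m³ × (1 lb/ft³ / 16.02 kg/m³) = 22055 lb/ft³

22100 lb/ft³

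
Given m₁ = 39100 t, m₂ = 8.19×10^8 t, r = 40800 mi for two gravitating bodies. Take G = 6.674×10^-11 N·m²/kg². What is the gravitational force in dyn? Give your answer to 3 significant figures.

0.0496 dyn

From Newton's law of gravitation: F = Gm₁m₂/r².
m₁ = 39100 t = 3.910×10^7 kg; m₂ = 8.19×10^8 t = 8.190×10^11 kg; r = 40800 mi = 6.566×10^7 m; G = 6.674×10^-11 N·m²/kg².
F = 4.957×10^-7 N
4.957×10^-7 N × (1 dyn / 1.000×10^-5 N) = 0.04957 dyn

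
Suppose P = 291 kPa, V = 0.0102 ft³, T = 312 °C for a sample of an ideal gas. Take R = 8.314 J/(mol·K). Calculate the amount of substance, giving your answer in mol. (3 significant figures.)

From the ideal-gas law: n = PV/(RT).
P = 291 kPa = 2.910×10^5 Pa; V = 0.0102 ft³ = 2.888×10^-4 m³; T = 312 °C = 585.1 K; R = 8.314 J/(mol·K).
n = 0.01728 mol

0.0173 mol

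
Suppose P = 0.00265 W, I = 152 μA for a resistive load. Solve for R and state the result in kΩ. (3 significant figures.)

115 kΩ

Rearranging P = I²R for R: R = P/I².
P = 0.00265 W; I = 152 μA = 1.520×10^-4 A.
R = 1.147×10^5 Ω
1.147×10^5 Ω × (1 kΩ / 1000 Ω) = 114.7 kΩ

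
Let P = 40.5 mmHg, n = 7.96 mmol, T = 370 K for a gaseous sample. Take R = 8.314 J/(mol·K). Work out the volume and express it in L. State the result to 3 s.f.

4.53 L

Rearranging: V = nRT/P.
P = 40.5 mmHg = 5400 Pa; n = 7.96 mmol = 0.007960 mol; T = 370 K; R = 8.314 J/(mol·K).
V = 0.004535 m³
0.004535 m³ × (1 L / 0.001000 m³) = 4.535 L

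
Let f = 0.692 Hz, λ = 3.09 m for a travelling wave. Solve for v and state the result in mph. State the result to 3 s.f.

4.78 mph

v is given directly by: v = fλ.
f = 0.692 Hz; λ = 3.09 m.
v = 2.138 m/s
2.138 m/s × (1 mph / 0.4470 m/s) = 4.783 mph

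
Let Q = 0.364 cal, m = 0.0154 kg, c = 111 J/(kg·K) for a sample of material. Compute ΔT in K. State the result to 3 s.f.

Rearranging: ΔT = Q/(m·c).
Q = 0.364 cal = 1.523 J; m = 0.0154 kg; c = 111 J/(kg·K).
ΔT = 0.8909 K

0.891 K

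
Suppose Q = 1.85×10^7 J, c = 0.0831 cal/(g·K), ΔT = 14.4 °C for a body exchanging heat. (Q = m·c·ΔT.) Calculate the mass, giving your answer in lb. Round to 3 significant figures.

8150 lb

Rearranging: m = Q/(c·ΔT).
Q = 1.85×10^7 J; c = 0.0831 cal/(g·K) = 347.7 J/(kg·K); ΔT = 14.4 °C = 14.40 K.
m = 3695 kg
3695 kg × (1 lb / 0.4536 kg) = 8146 lb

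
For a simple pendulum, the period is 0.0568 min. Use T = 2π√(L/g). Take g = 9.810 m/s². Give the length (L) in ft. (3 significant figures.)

9.47 ft

Solving T = 2π√(L/g) for L: L = g·(T/2π)².
T = 0.0568 min = 3.408 s; g = 9.810 m/s².
L = 2.886 m
2.886 m × (1 ft / 0.3048 m) = 9.469 ft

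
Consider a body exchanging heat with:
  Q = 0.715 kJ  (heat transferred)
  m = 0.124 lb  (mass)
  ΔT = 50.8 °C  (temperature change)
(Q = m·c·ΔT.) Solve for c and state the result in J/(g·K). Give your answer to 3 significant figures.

0.250 J/(g·K)

Rearranging: c = Q/(m·ΔT).
Q = 0.715 kJ = 715.0 J; m = 0.124 lb = 0.05625 kg; ΔT = 50.8 °C = 50.80 K.
c = 250.2 J/(kg·K)
250.2 J/(kg·K) × (1 J/(g·K) / 1000 J/(kg·K)) = 0.2502 J/(g·K)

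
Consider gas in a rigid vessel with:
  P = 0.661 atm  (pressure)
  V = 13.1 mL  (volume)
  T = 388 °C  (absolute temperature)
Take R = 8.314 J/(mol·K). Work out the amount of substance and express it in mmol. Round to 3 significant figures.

0.160 mmol

Solving PV = nRT for n: n = PV/(RT).
P = 0.661 atm = 66976 Pa; V = 13.1 mL = 1.310×10^-5 m³; T = 388 °C = 661.1 K; R = 8.314 J/(mol·K).
n = 1.596×10^-4 mol
1.596×10^-4 mol × (1 mmol / 0.001000 mol) = 0.1596 mmol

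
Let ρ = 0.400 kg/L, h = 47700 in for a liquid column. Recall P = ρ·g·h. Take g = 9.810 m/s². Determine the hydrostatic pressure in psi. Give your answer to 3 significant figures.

Directly: P = ρgh.
ρ = 0.400 kg/L = 400.0 kg/m³; h = 47700 in = 1212 m; g = 9.810 m/s².
P = 4.754×10^6 Pa
4.754×10^6 Pa × (1 psi / 6895 Pa) = 689.5 psi

690 psi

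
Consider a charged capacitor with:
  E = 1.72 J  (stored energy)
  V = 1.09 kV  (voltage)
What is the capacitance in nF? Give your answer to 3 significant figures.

2900 nF

Rearranging E = ½C·V² for C: C = 2E/V².
E = 1.72 J; V = 1.09 kV = 1090 V.
C = 2.895×10^-6 F
2.895×10^-6 F × (1 nF / 1.000×10^-9 F) = 2895 nF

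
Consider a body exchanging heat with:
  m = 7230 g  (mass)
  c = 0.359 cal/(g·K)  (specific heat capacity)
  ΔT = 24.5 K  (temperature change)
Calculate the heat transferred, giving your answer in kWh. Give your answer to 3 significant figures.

0.0739 kWh

Directly: Q = mcΔT.
m = 7230 g = 7.230 kg; c = 0.359 cal/(g·K) = 1502 J/(kg·K); ΔT = 24.5 K.
Q = 2.661×10^5 J
2.661×10^5 J × (1 kWh / 3.600×10^6 J) = 0.07391 kWh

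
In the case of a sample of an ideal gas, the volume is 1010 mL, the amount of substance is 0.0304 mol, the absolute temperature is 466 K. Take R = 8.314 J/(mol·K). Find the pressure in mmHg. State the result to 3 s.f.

875 mmHg

From the ideal-gas law: P = nRT/V.
V = 1010 mL = 0.001010 m³; n = 0.0304 mol; T = 466 K; R = 8.314 J/(mol·K).
P = 1.166×10^5 Pa  (the unit combination reduces to kg/(m·s²) = Pa)
1.166×10^5 Pa × (1 mmHg / 133.3 Pa) = 874.7 mmHg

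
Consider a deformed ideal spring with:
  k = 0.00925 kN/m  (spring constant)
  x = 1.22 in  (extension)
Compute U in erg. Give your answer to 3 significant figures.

Directly: U = ½kx².
k = 0.00925 kN/m = 9.250 N/m; x = 1.22 in = 0.03099 m.
U = 0.004441 J  (the unit combination reduces to kg·m²/s² = J)
0.004441 J × (1 erg / 1.000×10^-7 J) = 44412 erg

44400 erg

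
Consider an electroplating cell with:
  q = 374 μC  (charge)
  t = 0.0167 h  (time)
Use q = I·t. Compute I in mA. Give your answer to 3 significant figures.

0.00622 mA

Solving q = I·t for I: I = q/t.
q = 374 μC = 3.740×10^-4 C; t = 0.0167 h = 60.12 s.
I = 6.221×10^-6 A
6.221×10^-6 A × (1 mA / 0.001000 A) = 0.006221 mA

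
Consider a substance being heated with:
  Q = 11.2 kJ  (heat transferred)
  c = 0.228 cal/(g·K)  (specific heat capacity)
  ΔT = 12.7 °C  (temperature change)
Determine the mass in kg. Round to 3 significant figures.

0.924 kg

Rearranging Q = m·c·ΔT for m: m = Q/(c·ΔT).
Q = 11.2 kJ = 11200 J; c = 0.228 cal/(g·K) = 954.0 J/(kg·K); ΔT = 12.7 °C = 12.70 K.
m = 0.9245 kg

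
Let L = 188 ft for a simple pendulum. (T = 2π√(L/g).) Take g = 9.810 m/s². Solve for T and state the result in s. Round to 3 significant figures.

15.2 s

Directly: T = 2π√(L/g).
L = 188 ft = 57.30 m; g = 9.810 m/s².
T = 15.19 s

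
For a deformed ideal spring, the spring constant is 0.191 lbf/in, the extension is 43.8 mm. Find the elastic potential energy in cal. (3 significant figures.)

0.00767 cal

U is given directly by: U = ½kx².
k = 0.191 lbf/in = 33.45 N/m; x = 43.8 mm = 0.04380 m.
U = 0.03209 J
0.03209 J × (1 cal / 4.184 J) = 0.007669 cal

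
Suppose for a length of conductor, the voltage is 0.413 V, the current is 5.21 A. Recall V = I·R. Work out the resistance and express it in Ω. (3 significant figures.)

From Ohm's law: R = V/I.
V = 0.413 V; I = 5.21 A.
R = 0.07927 Ω

0.0793 Ω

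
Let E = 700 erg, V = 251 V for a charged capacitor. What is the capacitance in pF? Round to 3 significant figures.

Rearranging: C = 2E/V².
E = 700 erg = 7.000×10^-5 J; V = 251 V.
C = 2.222×10^-9 F
2.222×10^-9 F × (1 pF / 1.000×10^-12 F) = 2222 pF

2220 pF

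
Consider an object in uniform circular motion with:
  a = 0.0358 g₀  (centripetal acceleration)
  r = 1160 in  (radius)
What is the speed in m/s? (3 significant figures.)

3.22 m/s

Solving a = v²/r for v: v = √(a·r).
a = 0.0358 g₀ = 0.3511 m/s²; r = 1160 in = 29.46 m.
v = 3.216 m/s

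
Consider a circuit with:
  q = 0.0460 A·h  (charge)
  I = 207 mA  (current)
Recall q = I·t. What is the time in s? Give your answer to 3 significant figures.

800 s

Rearranging q = I·t for t: t = q/I.
q = 0.0460 A·h = 165.6 C; I = 207 mA = 0.2070 A.
t = 800.0 s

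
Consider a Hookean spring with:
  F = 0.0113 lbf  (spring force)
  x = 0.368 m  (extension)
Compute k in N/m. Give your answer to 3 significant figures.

0.137 N/m

From Hooke's law: k = F/x.
F = 0.0113 lbf = 0.05026 N; x = 0.368 m.
k = 0.1366 N/m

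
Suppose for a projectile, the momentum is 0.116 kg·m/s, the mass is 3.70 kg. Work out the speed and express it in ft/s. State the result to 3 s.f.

Rearranging p = m·v for v: v = p/m.
p = 0.116 kg·m/s; m = 3.70 kg.
v = 0.03135 m/s
0.03135 m/s × (1 ft/s / 0.3048 m/s) = 0.1029 ft/s

0.103 ft/s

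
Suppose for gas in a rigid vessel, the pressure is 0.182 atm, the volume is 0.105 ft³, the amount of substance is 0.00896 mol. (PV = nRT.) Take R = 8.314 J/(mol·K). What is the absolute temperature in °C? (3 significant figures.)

From the ideal-gas law: T = PV/(nR).
P = 0.182 atm = 18441 Pa; V = 0.105 ft³ = 0.002973 m³; n = 0.00896 mol; R = 8.314 J/(mol·K).
T = 736.0 K
736.0 K − 273.15 = 462.9 °C

463 °C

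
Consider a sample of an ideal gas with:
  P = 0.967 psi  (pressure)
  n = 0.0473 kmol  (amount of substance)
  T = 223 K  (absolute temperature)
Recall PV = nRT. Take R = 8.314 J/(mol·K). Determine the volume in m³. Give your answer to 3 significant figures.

13.2 m³

Rearranging PV = nRT for V: V = nRT/P.
P = 0.967 psi = 6667 Pa; n = 0.0473 kmol = 47.30 mol; T = 223 K; R = 8.314 J/(mol·K).
V = 13.15 m³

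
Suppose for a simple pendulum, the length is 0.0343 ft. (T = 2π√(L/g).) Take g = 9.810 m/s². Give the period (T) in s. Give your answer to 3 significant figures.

0.205 s

T is given directly by: T = 2π√(L/g).
L = 0.0343 ft = 0.01045 m; g = 9.810 m/s².
T = 0.2051 s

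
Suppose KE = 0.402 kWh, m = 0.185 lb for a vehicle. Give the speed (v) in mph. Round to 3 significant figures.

13100 mph

Rearranging KE = ½mv² for v: v = √(2·KE/m).
KE = 0.402 kWh = 1.447×10^6 J; m = 0.185 lb = 0.08391 kg.
v = 5873 m/s
5873 m/s × (1 mph / 0.4470 m/s) = 13138 mph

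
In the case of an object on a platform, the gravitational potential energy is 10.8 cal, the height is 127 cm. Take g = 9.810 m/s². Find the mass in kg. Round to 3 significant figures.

3.63 kg

Rearranging: m = PE/(g·h).
PE = 10.8 cal = 45.19 J; h = 127 cm = 1.270 m; g = 9.810 m/s².
m = 3.627 kg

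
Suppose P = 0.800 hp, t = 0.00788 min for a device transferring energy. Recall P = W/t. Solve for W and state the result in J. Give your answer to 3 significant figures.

Rearranging P = W/t for W: W = P·t.
P = 0.800 hp = 596.6 W; t = 0.00788 min = 0.4728 s.
W = 282.1 J  (the unit combination reduces to kg·m²/s² = J)

282 J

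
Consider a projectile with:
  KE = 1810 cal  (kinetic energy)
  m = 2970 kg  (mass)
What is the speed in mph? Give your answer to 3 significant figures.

5.05 mph

Solving KE = ½mv² for v: v = √(2·KE/m).
KE = 1810 cal = 7573 J; m = 2970 kg.
v = 2.258 m/s
2.258 m/s × (1 mph / 0.4470 m/s) = 5.052 mph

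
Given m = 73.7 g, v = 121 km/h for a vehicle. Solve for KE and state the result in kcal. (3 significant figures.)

Directly: KE = ½mv².
m = 73.7 g = 0.07370 kg; v = 121 km/h = 33.61 m/s.
KE = 41.63 J
41.63 J × (1 kcal / 4184 J) = 0.009950 kcal

0.00995 kcal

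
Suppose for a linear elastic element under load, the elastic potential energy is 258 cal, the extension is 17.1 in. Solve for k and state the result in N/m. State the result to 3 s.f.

Rearranging: k = 2U/x².
U = 258 cal = 1079 J; x = 17.1 in = 0.4343 m.
k = 11444 N/m

11400 N/m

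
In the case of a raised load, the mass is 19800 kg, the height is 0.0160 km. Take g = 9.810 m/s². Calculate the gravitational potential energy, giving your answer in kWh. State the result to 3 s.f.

0.863 kWh

PE is given directly by: PE = mgh.
m = 19800 kg; h = 0.0160 km = 16.00 m; g = 9.810 m/s².
PE = 3.108×10^6 J
3.108×10^6 J × (1 kWh / 3.600×10^6 J) = 0.8633 kWh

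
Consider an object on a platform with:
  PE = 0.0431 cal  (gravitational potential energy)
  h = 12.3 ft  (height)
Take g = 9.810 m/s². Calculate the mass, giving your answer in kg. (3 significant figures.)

Solving PE = m·g·h for m: m = PE/(g·h).
PE = 0.0431 cal = 0.1803 J; h = 12.3 ft = 3.749 m; g = 9.810 m/s².
m = 0.004903 kg

0.00490 kg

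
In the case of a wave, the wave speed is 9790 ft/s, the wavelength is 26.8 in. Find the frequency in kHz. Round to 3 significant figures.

4.38 kHz

Rearranging v = f·λ for f: f = v/λ.
v = 9790 ft/s = 2984 m/s; λ = 26.8 in = 0.6807 m.
f = 4384 Hz
4384 Hz × (1 kHz / 1000 Hz) = 4.384 kHz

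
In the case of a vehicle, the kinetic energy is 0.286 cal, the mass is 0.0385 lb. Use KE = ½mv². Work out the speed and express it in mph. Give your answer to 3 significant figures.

Rearranging KE = ½mv² for v: v = √(2·KE/m).
KE = 0.286 cal = 1.197 J; m = 0.0385 lb = 0.01746 kg.
v = 11.71 m/s
11.71 m/s × (1 mph / 0.4470 m/s) = 26.19 mph

26.2 mph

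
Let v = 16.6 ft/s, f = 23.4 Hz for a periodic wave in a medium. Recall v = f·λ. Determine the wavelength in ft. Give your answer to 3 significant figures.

Solving v = f·λ for λ: λ = v/f.
v = 16.6 ft/s = 5.060 m/s; f = 23.4 Hz.
λ = 0.2162 m
0.2162 m × (1 ft / 0.3048 m) = 0.7094 ft

0.709 ft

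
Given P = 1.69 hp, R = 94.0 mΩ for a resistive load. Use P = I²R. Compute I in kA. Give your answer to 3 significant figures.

0.116 kA

Rearranging P = I²R for I: I = √(P/R).
P = 1.69 hp = 1260 W; R = 94.0 mΩ = 0.09400 Ω.
I = 115.8 A
115.8 A × (1 kA / 1000 A) = 0.1158 kA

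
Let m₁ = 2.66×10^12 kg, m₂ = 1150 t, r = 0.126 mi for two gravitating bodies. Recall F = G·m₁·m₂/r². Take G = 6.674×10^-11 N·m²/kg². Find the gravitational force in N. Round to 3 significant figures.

From Newton's law of gravitation: F = Gm₁m₂/r².
m₁ = 2.66×10^12 kg; m₂ = 1150 t = 1.150×10^6 kg; r = 0.126 mi = 202.8 m; G = 6.674×10^-11 N·m²/kg².
F = 4965 N

4970 N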